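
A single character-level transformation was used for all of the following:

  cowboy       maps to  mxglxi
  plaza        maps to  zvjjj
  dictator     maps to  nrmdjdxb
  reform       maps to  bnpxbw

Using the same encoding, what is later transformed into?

vjdnb

The shift depends on letter class: consonant c→m is +10, but vowel o→x is +9. Vowels shift forward by 9 and consonants shift forward by 10.
For later: l(cons)+10=v, a(vowel)+9=j, t(cons)+10=d, e(vowel)+9=n, r(cons)+10=b.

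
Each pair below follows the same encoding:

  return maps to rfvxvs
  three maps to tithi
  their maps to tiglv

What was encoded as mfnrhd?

In return: r→r is +0, e→f is +1, t→v is +2, u→x is +3 — the shift increases by 1 each position. Letter i (0-indexed) is shifted by i+0, so successive shifts are 0, 1, 2, ….
Decoding mfnrhd: m−0=m, f−1=e, n−2=l, r−3=o, h−4=d, d−5=y.

melody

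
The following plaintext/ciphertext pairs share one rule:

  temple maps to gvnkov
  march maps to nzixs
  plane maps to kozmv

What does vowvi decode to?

elder

This is the alphabet-reversal cipher (Atbash): a becomes z, b becomes y, etc.
Decoding vowvi: v↔e, o↔l, w↔d, v↔e, i↔r.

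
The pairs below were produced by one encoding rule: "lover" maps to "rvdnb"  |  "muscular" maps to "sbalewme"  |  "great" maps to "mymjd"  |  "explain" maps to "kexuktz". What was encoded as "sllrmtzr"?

In lover: l→r is +6, o→v is +7, v→d is +8, e→n is +9 — the shift increases by 1 each position. Each letter shifts forward by (position + 6), i.e. 6, 7, 8, … — the shift grows by one for each successive letter.
Reversing it on sllrmtzr: s−6=m, l−7=e, l−8=d, r−9=i, m−10=c, t−11=i, z−12=n, r−13=e.

medicine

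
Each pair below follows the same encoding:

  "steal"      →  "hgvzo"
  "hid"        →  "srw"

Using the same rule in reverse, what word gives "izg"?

Each pair mirrors across the alphabet (s↔h, t↔g, e↔v): positions sum to 25. Letters are reflected about the middle of the alphabet (position → 25−position): Atbash.
Decoding izg: i↔r, z↔a, g↔t.

rat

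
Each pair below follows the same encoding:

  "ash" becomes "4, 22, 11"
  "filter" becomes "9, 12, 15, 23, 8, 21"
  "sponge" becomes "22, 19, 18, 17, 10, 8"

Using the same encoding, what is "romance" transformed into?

21, 18, 16, 4, 17, 6, 8

Each letter is replaced by its alphabet position (a=1..z=26) + 3.
Applying it to romance: r=18→21, o=15→18, m=13→16, a=1→4, n=14→17, c=3→6, e=5→8.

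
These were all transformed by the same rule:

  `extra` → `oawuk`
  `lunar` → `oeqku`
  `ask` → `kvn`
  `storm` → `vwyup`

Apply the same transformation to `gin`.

The shift depends on letter class: consonant x→a is +3, but vowel e→o is +10. Two shifts are in play — +10 for a/e/i/o/u, +3 for every other letter.
Applying it to gin: g(cons)+3=j, i(vowel)+10=s, n(cons)+3=q.

jsq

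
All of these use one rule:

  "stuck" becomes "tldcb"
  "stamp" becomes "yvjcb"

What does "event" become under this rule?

cwnen

The output letters match the input read backwards, each shifted +9: stuck reversed is kcuts. Two steps: reverse the string, then apply a Caesar shift of +9.
On event: reverse → tneve; then shift: t+9=c, n+9=w, e+9=n, v+9=e, e+9=n.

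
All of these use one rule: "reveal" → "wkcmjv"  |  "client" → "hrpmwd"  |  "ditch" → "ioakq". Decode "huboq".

cough

In reveal: r→w is +5, e→k is +6, v→c is +7, e→m is +8 — the shift increases by 1 each position. Each letter shifts forward by (position + 5), i.e. 5, 6, 7, … — the shift grows by one for each successive letter.
Undoing it on huboq: h−5=c, u−6=o, b−7=u, o−8=g, q−9=h.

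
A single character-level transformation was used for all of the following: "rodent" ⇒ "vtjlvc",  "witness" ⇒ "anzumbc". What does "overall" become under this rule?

sakyiuv

The shift increases by 1 at each position, starting from +4: 4, 5, 6, ….
On overall: o+4=s, v+5=a, e+6=k, r+7=y, a+8=i, l+9=u, l+10=v.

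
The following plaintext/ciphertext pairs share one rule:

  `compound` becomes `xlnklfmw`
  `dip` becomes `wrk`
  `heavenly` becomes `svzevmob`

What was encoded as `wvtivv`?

This is the alphabet-reversal cipher (Atbash): a becomes z, b becomes y, etc.
Decoding wvtivv: w↔d, v↔e, t↔g, i↔r, v↔e, v↔e.

degree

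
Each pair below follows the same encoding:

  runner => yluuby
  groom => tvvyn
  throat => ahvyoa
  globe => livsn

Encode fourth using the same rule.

Read the word backwards and shift each letter +7.
Applying it to fourth: reverse → htruof; then shift: h+7=o, t+7=a, r+7=y, u+7=b, o+7=v, f+7=m.

oaybvm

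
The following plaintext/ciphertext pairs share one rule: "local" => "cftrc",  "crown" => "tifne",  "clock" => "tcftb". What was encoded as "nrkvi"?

Every letter moves 17 places later in the alphabet, wrapping around z→a.
Reversing it on nrkvi: n−17=w, r−17=a, k−17=t, v−17=e, i−17=r.

water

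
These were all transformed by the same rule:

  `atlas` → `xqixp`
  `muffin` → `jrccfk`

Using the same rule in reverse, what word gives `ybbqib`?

beetle

Every letter moves 23 places later in the alphabet, wrapping around z→a.
Decoding ybbqib: y−23=b, b−23=e, b−23=e, q−23=t, i−23=l, b−23=e.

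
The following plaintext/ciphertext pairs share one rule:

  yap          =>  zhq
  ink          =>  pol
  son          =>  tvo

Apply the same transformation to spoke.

The shift depends on letter class: consonant y→z is +1, but vowel a→h is +7. Two shifts are in play — +7 for a/e/i/o/u, +1 for every other letter.
For spoke: s(cons)+1=t, p(cons)+1=q, o(vowel)+7=v, k(cons)+1=l, e(vowel)+7=l.

tqvll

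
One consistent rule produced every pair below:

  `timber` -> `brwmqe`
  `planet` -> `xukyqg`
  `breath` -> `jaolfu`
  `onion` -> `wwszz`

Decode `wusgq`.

olive

In timber: t→b is +8, i→r is +9, m→w is +10, b→m is +11 — the shift increases by 1 each position. The shift increases by 1 at each position, starting from +8: 8, 9, 10, ….
Reversing it on wusgq: w−8=o, u−9=l, s−10=i, g−11=v, q−12=e.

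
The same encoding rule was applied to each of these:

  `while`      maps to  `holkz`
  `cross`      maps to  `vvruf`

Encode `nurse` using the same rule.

hvuxq

The output letters match the input read backwards, each shifted +3: while reversed is elihw. The word is reversed, then every letter is shifted forward by 3.
Applying it to nurse: reverse → esrun; then shift: e+3=h, s+3=v, r+3=u, u+3=x, n+3=q.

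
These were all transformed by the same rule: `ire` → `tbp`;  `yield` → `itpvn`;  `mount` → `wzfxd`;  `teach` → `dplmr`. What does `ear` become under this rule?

plb

The shift depends on letter class: consonant r→b is +10, but vowel i→t is +11. Vowels shift forward by 11 and consonants shift forward by 10.
For ear: e(vowel)+11=p, a(vowel)+11=l, r(cons)+10=b.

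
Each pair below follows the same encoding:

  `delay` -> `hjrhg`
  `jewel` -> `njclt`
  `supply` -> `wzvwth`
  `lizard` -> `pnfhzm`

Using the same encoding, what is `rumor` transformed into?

vzsvz

Each letter shifts forward by (position + 4), i.e. 4, 5, 6, … — the shift grows by one for each successive letter.
On rumor: r+4=v, u+5=z, m+6=s, o+7=v, r+8=z.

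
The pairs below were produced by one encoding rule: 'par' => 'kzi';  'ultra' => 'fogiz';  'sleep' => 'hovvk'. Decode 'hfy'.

sub

Each pair mirrors across the alphabet (p↔k, a↔z, r↔i): positions sum to 25. Letters are reflected about the middle of the alphabet (position → 25−position): Atbash.
Undoing it on hfy: h↔s, f↔u, y↔b.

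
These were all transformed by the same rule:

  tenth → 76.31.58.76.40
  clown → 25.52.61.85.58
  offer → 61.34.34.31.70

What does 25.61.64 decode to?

cop

Each letter becomes 3×(its alphabet position, a=1..z=26) + 16.
Undoing it on 25.61.64: 25→(25−16)÷3=3=c, 61→(61−16)÷3=15=o, 64→(64−16)÷3=16=p.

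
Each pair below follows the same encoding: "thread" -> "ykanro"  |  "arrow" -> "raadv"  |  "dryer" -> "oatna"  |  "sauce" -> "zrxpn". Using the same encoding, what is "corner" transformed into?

pdaena

t(19)→y(24) and h(7)→k(10) fit y≡25x+17 (mod 26); the inverse of 25 mod 26 is 25. Treating letters as 0–25, the rule is x ↦ 25x + 17 (mod 26).
On corner: c(2)→25·2+17≡15=p; o(14)→25·14+17≡3=d; r(17)→25·17+17≡0=a; n(13)→25·13+17≡4=e; e(4)→25·4+17≡13=n; r(17)→25·17+17≡0=a (all mod 26).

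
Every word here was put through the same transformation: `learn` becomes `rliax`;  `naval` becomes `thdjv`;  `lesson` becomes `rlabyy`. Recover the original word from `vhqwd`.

paint

In learn: l→r is +6, e→l is +7, a→i is +8, r→a is +9 — the shift increases by 1 each position. The shift increases by 1 at each position, starting from +6: 6, 7, 8, ….
Decoding vhqwd: v−6=p, h−7=a, q−8=i, w−9=n, d−10=t.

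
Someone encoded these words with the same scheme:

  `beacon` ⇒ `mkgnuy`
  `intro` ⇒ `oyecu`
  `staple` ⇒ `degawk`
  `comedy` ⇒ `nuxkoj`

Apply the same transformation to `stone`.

The shift depends on letter class: consonant b→m is +11, but vowel e→k is +6. Vowels shift forward by 6 and consonants shift forward by 11.
Applying it to stone: s(cons)+11=d, t(cons)+11=e, o(vowel)+6=u, n(cons)+11=y, e(vowel)+6=k.

deuyk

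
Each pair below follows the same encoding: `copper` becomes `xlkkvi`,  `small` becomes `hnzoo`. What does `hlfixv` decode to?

source

Each pair mirrors across the alphabet (c↔x, o↔l, p↔k): positions sum to 25. Letters are reflected about the middle of the alphabet (position → 25−position): Atbash.
Decoding hlfixv: h↔s, l↔o, f↔u, i↔r, x↔c, v↔e.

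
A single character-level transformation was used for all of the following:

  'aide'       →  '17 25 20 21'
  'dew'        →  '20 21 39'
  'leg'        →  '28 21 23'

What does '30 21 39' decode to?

a is letter #1 and maps to 17: an offset of 16. Letters become their 1-based position plus 16 (so a→17, b→18, …).
Reversing it on 30 21 39: 30→(30−16)÷1=14=n, 21→(21−16)÷1=5=e, 39→(39−16)÷1=23=w.

new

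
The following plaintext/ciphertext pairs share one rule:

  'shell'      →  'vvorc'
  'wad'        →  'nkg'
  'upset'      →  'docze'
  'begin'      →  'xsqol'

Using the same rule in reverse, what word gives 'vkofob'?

reveal

The output letters match the input read backwards, each shifted +10: shell reversed is llehs. The word is reversed, then every letter is shifted forward by 10.
Reversing it on vkofob: shift back: v−10=l, k−10=a, o−10=e, f−10=v, o−10=e, b−10=r → laever; then reverse → reveal.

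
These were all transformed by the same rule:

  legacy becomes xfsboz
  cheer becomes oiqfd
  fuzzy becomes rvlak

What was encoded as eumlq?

Shifts by position in legacy: pos 0: l→x (+12), pos 1: e→f (+1), pos 2: g→s (+12), pos 3: a→b (+1) — repeating every 2. A repeating key of period 2 is used — shifts +12, +1 over and over.
Reversing it on eumlq: e−12=s, u−1=t, m−12=a, l−1=k, q−12=e.

stake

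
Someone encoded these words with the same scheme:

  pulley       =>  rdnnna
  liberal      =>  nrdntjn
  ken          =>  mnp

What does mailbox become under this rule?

Vowels shift forward by 9 and consonants shift forward by 2.
Applying it to mailbox: m(cons)+2=o, a(vowel)+9=j, i(vowel)+9=r, l(cons)+2=n, b(cons)+2=d, o(vowel)+9=x, x(cons)+2=z.

ojrndxz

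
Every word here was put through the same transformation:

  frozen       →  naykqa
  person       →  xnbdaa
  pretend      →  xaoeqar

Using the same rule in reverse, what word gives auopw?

In frozen: f→n is +8, r→a is +9, o→y is +10, z→k is +11 — the shift increases by 1 each position. Each letter shifts forward by (position + 8), i.e. 8, 9, 10, … — the shift grows by one for each successive letter.
Undoing it on auopw: a−8=s, u−9=l, o−10=e, p−11=e, w−12=k.

sleek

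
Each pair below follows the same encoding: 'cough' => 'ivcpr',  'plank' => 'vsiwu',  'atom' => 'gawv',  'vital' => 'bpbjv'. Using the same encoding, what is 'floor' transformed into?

lswxb

In cough: c→i is +6, o→v is +7, u→c is +8, g→p is +9 — the shift increases by 1 each position. Each letter shifts forward by (position + 6), i.e. 6, 7, 8, … — the shift grows by one for each successive letter.
On floor: f+6=l, l+7=s, o+8=w, o+9=x, r+10=b.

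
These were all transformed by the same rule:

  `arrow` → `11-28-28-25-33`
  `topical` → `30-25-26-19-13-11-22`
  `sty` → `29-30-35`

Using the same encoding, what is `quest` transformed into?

27-31-15-29-30

a is letter #1 and maps to 11: an offset of 10. Each letter is replaced by its alphabet position (a=1..z=26) + 10.
Applying it to quest: q=17→27, u=21→31, e=5→15, s=19→29, t=20→30.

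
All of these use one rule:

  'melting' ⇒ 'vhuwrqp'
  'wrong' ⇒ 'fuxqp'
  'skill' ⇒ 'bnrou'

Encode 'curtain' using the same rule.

lxawjlw

Shifts by position in melting: pos 0: m→v (+9), pos 1: e→h (+3), pos 2: l→u (+9), pos 3: t→w (+3) — repeating every 2. The shifts repeat in a cycle of length 2: positions 0,1,… shift by +9, +3, then the pattern repeats.
Applying it to curtain: c+9=l, u+3=x, r+9=a, t+3=w, a+9=j, i+3=l, n+9=w.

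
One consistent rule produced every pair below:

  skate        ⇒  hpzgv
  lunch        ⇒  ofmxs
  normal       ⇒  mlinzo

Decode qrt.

Each pair mirrors across the alphabet (s↔h, k↔p, a↔z): positions sum to 25. This is the alphabet-reversal cipher (Atbash): a becomes z, b becomes y, etc.
Reversing it on qrt: q↔j, r↔i, t↔g.

jig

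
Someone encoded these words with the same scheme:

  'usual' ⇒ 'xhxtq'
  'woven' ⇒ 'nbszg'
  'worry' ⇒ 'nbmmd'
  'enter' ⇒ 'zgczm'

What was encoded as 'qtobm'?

u(20)→x(23) and s(18)→h(7) fit y≡21x+19 (mod 26); the inverse of 21 mod 26 is 5. Each letter's alphabet position (a=0..z=25) is mapped through 21·x+19 mod 26 — an affine cipher.
Undoing it on qtobm: q(16)→5·(16−19)≡11=l; t(19)→5·(19−19)≡0=a; o(14)→5·(14−19)≡1=b; b(1)→5·(1−19)≡14=o; m(12)→5·(12−19)≡17=r (all mod 26).

labor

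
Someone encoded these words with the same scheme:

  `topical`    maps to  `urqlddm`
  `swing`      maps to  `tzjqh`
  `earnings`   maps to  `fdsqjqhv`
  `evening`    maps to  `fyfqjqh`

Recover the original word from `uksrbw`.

It's a Vigenère-style cipher with numeric key [1,3]: position i shifts by key[i mod 2].
Reversing it on uksrbw: u−1=t, k−3=h, s−1=r, r−3=o, b−1=a, w−3=t.

throat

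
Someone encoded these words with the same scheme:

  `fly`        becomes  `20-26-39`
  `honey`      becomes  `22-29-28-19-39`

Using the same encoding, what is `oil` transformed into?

29-23-26

f is letter #6 and maps to 20: an offset of 14. Each letter is replaced by its alphabet position (a=1..z=26) + 14.
On oil: o=15→29, i=9→23, l=12→26.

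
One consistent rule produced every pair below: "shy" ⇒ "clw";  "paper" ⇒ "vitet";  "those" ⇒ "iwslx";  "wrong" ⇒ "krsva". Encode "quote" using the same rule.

The output letters match the input read backwards, each shifted +4: shy reversed is yhs. The word is reversed, then every letter is shifted forward by 4.
On quote: reverse → etouq; then shift: e+4=i, t+4=x, o+4=s, u+4=y, q+4=u.

ixsyu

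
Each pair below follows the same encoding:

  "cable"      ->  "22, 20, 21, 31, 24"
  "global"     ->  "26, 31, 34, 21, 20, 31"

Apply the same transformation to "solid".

c is letter #3 and maps to 22: an offset of 19. Each letter is replaced by its alphabet position (a=1..z=26) + 19.
On solid: s=19→38, o=15→34, l=12→31, i=9→28, d=4→23.

38, 34, 31, 28, 23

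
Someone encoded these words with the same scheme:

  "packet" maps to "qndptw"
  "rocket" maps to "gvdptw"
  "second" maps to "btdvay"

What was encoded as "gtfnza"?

p(15)→q(16) and a(0)→n(13) fit y≡21x+13 (mod 26); the inverse of 21 mod 26 is 5. Each letter's alphabet position (a=0..z=25) is mapped through 21·x+13 mod 26 — an affine cipher.
Reversing it on gtfnza: g(6)→5·(6−13)≡17=r; t(19)→5·(19−13)≡4=e; f(5)→5·(5−13)≡12=m; n(13)→5·(13−13)≡0=a; z(25)→5·(25−13)≡8=i; a(0)→5·(0−13)≡13=n (all mod 26).

remain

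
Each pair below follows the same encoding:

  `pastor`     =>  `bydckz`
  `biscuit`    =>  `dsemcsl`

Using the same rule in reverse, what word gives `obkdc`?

stare

The output letters match the input read backwards, each shifted +10: pastor reversed is rotsap. Read the word backwards and shift each letter +10.
Decoding obkdc: shift back: o−10=e, b−10=r, k−10=a, d−10=t, c−10=s → erats; then reverse → stare.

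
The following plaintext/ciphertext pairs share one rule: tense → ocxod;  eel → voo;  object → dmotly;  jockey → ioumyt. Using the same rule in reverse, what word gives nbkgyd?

Read the word backwards and shift each letter +10.
Undoing it on nbkgyd: shift back: n−10=d, b−10=r, k−10=a, g−10=w, y−10=o, d−10=t → drawot; then reverse → toward.

toward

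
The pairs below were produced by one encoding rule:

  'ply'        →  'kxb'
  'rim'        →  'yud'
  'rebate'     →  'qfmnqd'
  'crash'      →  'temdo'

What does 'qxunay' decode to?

mobile

Two steps: reverse the string, then apply a Caesar shift of +12.
Reversing it on qxunay: shift back: q−12=e, x−12=l, u−12=i, n−12=b, a−12=o, y−12=m → elibom; then reverse → mobile.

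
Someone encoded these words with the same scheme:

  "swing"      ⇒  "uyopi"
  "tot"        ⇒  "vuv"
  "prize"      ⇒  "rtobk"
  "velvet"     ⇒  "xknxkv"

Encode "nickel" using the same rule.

poemkn

The shift depends on letter class: consonant s→u is +2, but vowel i→o is +6. Vowels shift forward by 6 and consonants shift forward by 2.
Applying it to nickel: n(cons)+2=p, i(vowel)+6=o, c(cons)+2=e, k(cons)+2=m, e(vowel)+6=k, l(cons)+2=n.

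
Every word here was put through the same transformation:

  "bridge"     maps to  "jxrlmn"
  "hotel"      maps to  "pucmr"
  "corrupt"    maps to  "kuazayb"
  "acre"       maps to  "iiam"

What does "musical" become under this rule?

uabqijt

Shifts by position in bridge: pos 0: b→j (+8), pos 1: r→x (+6), pos 2: i→r (+9), pos 3: d→l (+8), pos 4: g→m (+6), pos 5: e→n (+9) — repeating every 3. A repeating key of period 3 is used — shifts +8, +6, +9 over and over.
For musical: m+8=u, u+6=a, s+9=b, i+8=q, c+6=i, a+9=j, l+8=t.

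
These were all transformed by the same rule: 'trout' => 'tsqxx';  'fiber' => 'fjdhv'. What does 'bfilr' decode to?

begin

In trout: t→t is +0, r→s is +1, o→q is +2, u→x is +3 — the shift increases by 1 each position. Each letter shifts forward by its position index (0, 1, 2, …) — the shift grows by one for each successive letter.
Reversing it on bfilr: b−0=b, f−1=e, i−2=g, l−3=i, r−4=n.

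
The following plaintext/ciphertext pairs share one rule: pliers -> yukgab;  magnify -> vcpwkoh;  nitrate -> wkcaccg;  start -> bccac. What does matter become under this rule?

vcccga

The shift depends on letter class: consonant p→y is +9, but vowel i→k is +2. The rule splits by letter class: vowels +2, consonants +9.
Applying it to matter: m(cons)+9=v, a(vowel)+2=c, t(cons)+9=c, t(cons)+9=c, e(vowel)+2=g, r(cons)+9=a.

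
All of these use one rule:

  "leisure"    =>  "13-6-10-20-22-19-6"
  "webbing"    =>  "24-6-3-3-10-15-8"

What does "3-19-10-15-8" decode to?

The number is (letter's place in the alphabet, a=1) + 1.
Decoding 3-19-10-15-8: 3→(3−1)÷1=2=b, 19→(19−1)÷1=18=r, 10→(10−1)÷1=9=i, 15→(15−1)÷1=14=n, 8→(8−1)÷1=7=g.

bring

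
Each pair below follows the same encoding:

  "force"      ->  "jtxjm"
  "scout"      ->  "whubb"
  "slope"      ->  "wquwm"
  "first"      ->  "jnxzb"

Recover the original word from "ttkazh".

Letter i (0-indexed) is shifted by i+4, so successive shifts are 4, 5, 6, ….
Reversing it on ttkazh: t−4=p, t−5=o, k−6=e, a−7=t, z−8=r, h−9=y.

poetry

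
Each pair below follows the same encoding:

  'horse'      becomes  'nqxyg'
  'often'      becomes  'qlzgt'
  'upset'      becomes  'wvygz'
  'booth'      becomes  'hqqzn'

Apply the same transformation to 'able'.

chrg

The shift depends on letter class: consonant h→n is +6, but vowel o→q is +2. Vowels shift forward by 2 and consonants shift forward by 6.
On able: a(vowel)+2=c, b(cons)+6=h, l(cons)+6=r, e(vowel)+2=g.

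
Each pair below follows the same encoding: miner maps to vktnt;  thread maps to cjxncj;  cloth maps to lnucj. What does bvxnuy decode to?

Shifts by position in miner: pos 0: m→v (+9), pos 1: i→k (+2), pos 2: n→t (+6), pos 3: e→n (+9), pos 4: r→t (+2) — repeating every 3. A repeating key of period 3 is used — shifts +9, +2, +6 over and over.
Undoing it on bvxnuy: b−9=s, v−2=t, x−6=r, n−9=e, u−2=s, y−6=s.

stress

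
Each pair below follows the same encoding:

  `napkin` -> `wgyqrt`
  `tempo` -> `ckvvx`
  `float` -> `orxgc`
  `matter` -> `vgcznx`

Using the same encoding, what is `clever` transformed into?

Shifts by position in napkin: pos 0: n→w (+9), pos 1: a→g (+6), pos 2: p→y (+9), pos 3: k→q (+6) — repeating every 2. It's a Vigenère-style cipher with numeric key [9,6]: position i shifts by key[i mod 2].
Applying it to clever: c+9=l, l+6=r, e+9=n, v+6=b, e+9=n, r+6=x.

lrnbnx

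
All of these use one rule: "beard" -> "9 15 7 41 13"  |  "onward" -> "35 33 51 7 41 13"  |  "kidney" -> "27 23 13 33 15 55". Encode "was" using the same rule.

With a=1..z=26, the number is 2·pos + 5.
For was: w=23→51, a=1→7, s=19→43.

51 7 43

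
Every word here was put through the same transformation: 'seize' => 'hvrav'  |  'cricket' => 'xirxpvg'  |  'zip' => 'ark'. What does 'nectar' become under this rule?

Each pair mirrors across the alphabet (s↔h, e↔v, i↔r): positions sum to 25. Each letter is replaced by its mirror in the alphabet: a↔z, b↔y, c↔x, and so on (the Atbash cipher).
On nectar: n↔m, e↔v, c↔x, t↔g, a↔z, r↔i.

mvxgzi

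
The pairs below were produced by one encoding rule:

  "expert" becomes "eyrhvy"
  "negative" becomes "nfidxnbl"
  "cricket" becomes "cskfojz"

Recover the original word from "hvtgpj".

hurdle

The shift increases by 1 at each position, starting from +0: 0, 1, 2, ….
Undoing it on hvtgpj: h−0=h, v−1=u, t−2=r, g−3=d, p−4=l, j−5=e.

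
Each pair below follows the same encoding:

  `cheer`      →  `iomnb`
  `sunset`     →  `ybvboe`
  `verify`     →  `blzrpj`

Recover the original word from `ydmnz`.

sweep

In cheer: c→i is +6, h→o is +7, e→m is +8, e→n is +9 — the shift increases by 1 each position. The shift increases by 1 at each position, starting from +6: 6, 7, 8, ….
Undoing it on ydmnz: y−6=s, d−7=w, m−8=e, n−9=e, z−10=p.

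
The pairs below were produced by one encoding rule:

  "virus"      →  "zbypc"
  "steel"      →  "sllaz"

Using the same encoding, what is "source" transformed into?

ljybvz

The output letters match the input read backwards, each shifted +7: virus reversed is suriv. The word is reversed, then every letter is shifted forward by 7.
For source: reverse → ecruos; then shift: e+7=l, c+7=j, r+7=y, u+7=b, o+7=v, s+7=z.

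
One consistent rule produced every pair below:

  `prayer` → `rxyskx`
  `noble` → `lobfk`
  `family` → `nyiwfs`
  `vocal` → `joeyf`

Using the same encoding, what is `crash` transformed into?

exyat

Treating letters as 0–25, the rule is x ↦ 3x + 24 (mod 26).
Applying it to crash: c(2)→3·2+24≡4=e; r(17)→3·17+24≡23=x; a(0)→3·0+24≡24=y; s(18)→3·18+24≡0=a; h(7)→3·7+24≡19=t (all mod 26).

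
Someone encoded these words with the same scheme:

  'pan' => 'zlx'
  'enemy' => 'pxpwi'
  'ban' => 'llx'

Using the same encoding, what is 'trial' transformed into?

The shift depends on letter class: consonant p→z is +10, but vowel a→l is +11. The rule splits by letter class: vowels +11, consonants +10.
On trial: t(cons)+10=d, r(cons)+10=b, i(vowel)+11=t, a(vowel)+11=l, l(cons)+10=v.

dbtlv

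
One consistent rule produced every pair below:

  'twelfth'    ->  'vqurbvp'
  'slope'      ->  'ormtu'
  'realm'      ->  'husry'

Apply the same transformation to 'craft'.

ghsbv

t(19)→v(21) and w(22)→q(16) fit y≡7x+18 (mod 26); the inverse of 7 mod 26 is 15. Treating letters as 0–25, the rule is x ↦ 7x + 18 (mod 26).
For craft: c(2)→7·2+18≡6=g; r(17)→7·17+18≡7=h; a(0)→7·0+18≡18=s; f(5)→7·5+18≡1=b; t(19)→7·19+18≡21=v (all mod 26).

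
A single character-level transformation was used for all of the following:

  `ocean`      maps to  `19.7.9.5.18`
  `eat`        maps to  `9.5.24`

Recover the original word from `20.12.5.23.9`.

phase

The number is (letter's place in the alphabet, a=1) + 4.
Undoing it on 20.12.5.23.9: 20→(20−4)÷1=16=p, 12→(12−4)÷1=8=h, 5→(5−4)÷1=1=a, 23→(23−4)÷1=19=s, 9→(9−4)÷1=5=e.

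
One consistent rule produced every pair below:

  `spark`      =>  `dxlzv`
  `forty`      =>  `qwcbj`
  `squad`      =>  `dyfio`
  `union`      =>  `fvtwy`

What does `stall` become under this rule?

The shifts repeat in a cycle of length 2: positions 0,1,… shift by +11, +8, then the pattern repeats.
On stall: s+11=d, t+8=b, a+11=l, l+8=t, l+11=w.

dbltw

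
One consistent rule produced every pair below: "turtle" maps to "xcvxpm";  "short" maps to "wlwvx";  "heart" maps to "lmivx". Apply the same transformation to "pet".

tmx

The shift depends on letter class: consonant t→x is +4, but vowel u→c is +8. Two shifts are in play — +8 for a/e/i/o/u, +4 for every other letter.
Applying it to pet: p(cons)+4=t, e(vowel)+8=m, t(cons)+4=x.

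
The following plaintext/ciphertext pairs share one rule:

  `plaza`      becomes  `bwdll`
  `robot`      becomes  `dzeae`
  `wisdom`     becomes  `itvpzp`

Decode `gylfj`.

Shifts by position in plaza: pos 0: p→b (+12), pos 1: l→w (+11), pos 2: a→d (+3), pos 3: z→l (+12), pos 4: a→l (+11) — repeating every 3. The shifts repeat in a cycle of length 3: positions 0,1,… shift by +12, +11, +3, then the pattern repeats.
Reversing it on gylfj: g−12=u, y−11=n, l−3=i, f−12=t, j−11=y.

unity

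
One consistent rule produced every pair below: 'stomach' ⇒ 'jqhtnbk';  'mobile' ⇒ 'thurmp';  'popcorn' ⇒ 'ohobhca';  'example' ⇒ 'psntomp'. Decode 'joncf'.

s(18)→j(9) and t(19)→q(16) fit y≡7x+13 (mod 26); the inverse of 7 mod 26 is 15. This is an affine cipher: with a=0,…,z=25, each position x becomes (7x+13) mod 26.
Decoding joncf: j(9)→15·(9−13)≡18=s; o(14)→15·(14−13)≡15=p; n(13)→15·(13−13)≡0=a; c(2)→15·(2−13)≡17=r; f(5)→15·(5−13)≡10=k (all mod 26).

spark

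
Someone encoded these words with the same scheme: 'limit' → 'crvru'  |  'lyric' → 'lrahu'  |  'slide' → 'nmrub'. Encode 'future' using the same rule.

nadcdo

The output letters match the input read backwards, each shifted +9: limit reversed is timil. Read the word backwards and shift each letter +9.
For future: reverse → erutuf; then shift: e+9=n, r+9=a, u+9=d, t+9=c, u+9=d, f+9=o.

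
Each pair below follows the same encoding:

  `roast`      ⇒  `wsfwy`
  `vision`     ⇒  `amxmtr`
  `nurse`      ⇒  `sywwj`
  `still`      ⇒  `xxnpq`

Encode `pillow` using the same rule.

Shifts by position in roast: pos 0: r→w (+5), pos 1: o→s (+4), pos 2: a→f (+5), pos 3: s→w (+4) — repeating every 2. A repeating key of period 2 is used — shifts +5, +4 over and over.
For pillow: p+5=u, i+4=m, l+5=q, l+4=p, o+5=t, w+4=a.

umqpta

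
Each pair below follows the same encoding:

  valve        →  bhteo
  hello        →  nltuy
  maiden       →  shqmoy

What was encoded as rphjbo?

lizard

In valve: v→b is +6, a→h is +7, l→t is +8, v→e is +9 — the shift increases by 1 each position. Letter i (0-indexed) is shifted by i+6, so successive shifts are 6, 7, 8, ….
Reversing it on rphjbo: r−6=l, p−7=i, h−8=z, j−9=a, b−10=r, o−11=d.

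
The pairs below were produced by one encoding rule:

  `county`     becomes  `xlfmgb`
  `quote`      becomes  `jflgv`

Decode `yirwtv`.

bridge

This is the alphabet-reversal cipher (Atbash): a becomes z, b becomes y, etc.
Undoing it on yirwtv: y↔b, i↔r, r↔i, w↔d, t↔g, v↔e.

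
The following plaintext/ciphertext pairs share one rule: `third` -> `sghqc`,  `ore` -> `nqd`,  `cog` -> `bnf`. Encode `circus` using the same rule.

bhqbtr

Compare letters: t→s is +25, h→g is +25, i→h is +25 — a constant shift. Each letter is shifted forward by 25 in the alphabet (a Caesar shift of +25).
On circus: c+25=b, i+25=h, r+25=q, c+25=b, u+25=t, s+25=r.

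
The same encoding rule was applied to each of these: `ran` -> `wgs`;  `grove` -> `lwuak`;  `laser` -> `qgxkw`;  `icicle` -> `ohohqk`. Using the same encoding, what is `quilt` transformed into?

vaoqy

The shift depends on letter class: consonant r→w is +5, but vowel a→g is +6. Two shifts are in play — +6 for a/e/i/o/u, +5 for every other letter.
Applying it to quilt: q(cons)+5=v, u(vowel)+6=a, i(vowel)+6=o, l(cons)+5=q, t(cons)+5=y.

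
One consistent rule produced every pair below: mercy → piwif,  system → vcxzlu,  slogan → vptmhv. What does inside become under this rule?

lrxokm

In mercy: m→p is +3, e→i is +4, r→w is +5, c→i is +6 — the shift increases by 1 each position. Letter i (0-indexed) is shifted by i+3, so successive shifts are 3, 4, 5, ….
For inside: i+3=l, n+4=r, s+5=x, i+6=o, d+7=k, e+8=m.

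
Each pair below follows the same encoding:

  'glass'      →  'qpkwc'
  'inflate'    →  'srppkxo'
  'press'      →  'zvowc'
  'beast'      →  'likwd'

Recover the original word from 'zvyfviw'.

problem

Shifts by position in glass: pos 0: g→q (+10), pos 1: l→p (+4), pos 2: a→k (+10), pos 3: s→w (+4) — repeating every 2. The shifts repeat in a cycle of length 2: positions 0,1,… shift by +10, +4, then the pattern repeats.
Reversing it on zvyfviw: z−10=p, v−4=r, y−10=o, f−4=b, v−10=l, i−4=e, w−10=m.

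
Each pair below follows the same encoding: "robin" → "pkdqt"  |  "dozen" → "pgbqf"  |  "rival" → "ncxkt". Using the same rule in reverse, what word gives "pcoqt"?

roman

The word is reversed, then every letter is shifted forward by 2.
Decoding pcoqt: shift back: p−2=n, c−2=a, o−2=m, q−2=o, t−2=r → namor; then reverse → roman.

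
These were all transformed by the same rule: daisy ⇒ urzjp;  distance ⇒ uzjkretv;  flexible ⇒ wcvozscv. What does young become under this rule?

Each letter is shifted forward by 17 in the alphabet (a Caesar shift of +17).
Applying it to young: y+17=p, o+17=f, u+17=l, n+17=e, g+17=x.

pflex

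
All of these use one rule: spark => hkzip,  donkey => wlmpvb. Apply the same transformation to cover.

xlevi

Each letter is replaced by its mirror in the alphabet: a↔z, b↔y, c↔x, and so on (the Atbash cipher).
Applying it to cover: c↔x, o↔l, v↔e, e↔v, r↔i.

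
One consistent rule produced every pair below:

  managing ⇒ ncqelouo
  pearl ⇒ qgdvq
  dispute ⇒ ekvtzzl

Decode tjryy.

In managing: m→n is +1, a→c is +2, n→q is +3, a→e is +4 — the shift increases by 1 each position. The shift increases by 1 at each position, starting from +1: 1, 2, 3, ….
Decoding tjryy: t−1=s, j−2=h, r−3=o, y−4=u, y−5=t.

shout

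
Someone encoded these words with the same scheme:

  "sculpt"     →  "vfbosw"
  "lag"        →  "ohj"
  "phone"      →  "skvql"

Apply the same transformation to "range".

The shift depends on letter class: consonant s→v is +3, but vowel u→b is +7. Two shifts are in play — +7 for a/e/i/o/u, +3 for every other letter.
On range: r(cons)+3=u, a(vowel)+7=h, n(cons)+3=q, g(cons)+3=j, e(vowel)+7=l.

uhqjl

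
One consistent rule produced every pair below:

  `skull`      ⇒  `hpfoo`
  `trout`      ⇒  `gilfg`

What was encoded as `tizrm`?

grain

Each pair mirrors across the alphabet (s↔h, k↔p, u↔f): positions sum to 25. This is the alphabet-reversal cipher (Atbash): a becomes z, b becomes y, etc.
Undoing it on tizrm: t↔g, i↔r, z↔a, r↔i, m↔n.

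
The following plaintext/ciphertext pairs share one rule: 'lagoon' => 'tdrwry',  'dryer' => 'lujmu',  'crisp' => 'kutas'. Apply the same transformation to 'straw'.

The shifts repeat in a cycle of length 3: positions 0,1,… shift by +8, +3, +11, then the pattern repeats.
On straw: s+8=a, t+3=w, r+11=c, a+8=i, w+3=z.

awciz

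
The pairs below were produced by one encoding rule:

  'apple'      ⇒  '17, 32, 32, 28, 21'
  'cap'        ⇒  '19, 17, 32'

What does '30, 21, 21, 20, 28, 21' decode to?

a is letter #1 and maps to 17: an offset of 16. Letters become their 1-based position plus 16 (so a→17, b→18, …).
Decoding 30, 21, 21, 20, 28, 21: 30→(30−16)÷1=14=n, 21→(21−16)÷1=5=e, 21→(21−16)÷1=5=e, 20→(20−16)÷1=4=d, 28→(28−16)÷1=12=l, 21→(21−16)÷1=5=e.

needle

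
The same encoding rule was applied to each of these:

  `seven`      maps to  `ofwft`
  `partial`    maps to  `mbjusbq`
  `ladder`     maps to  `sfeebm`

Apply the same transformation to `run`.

The output letters match the input read backwards, each shifted +1: seven reversed is neves. The word is reversed, then every letter is shifted forward by 1.
For run: reverse → nur; then shift: n+1=o, u+1=v, r+1=s.

ovs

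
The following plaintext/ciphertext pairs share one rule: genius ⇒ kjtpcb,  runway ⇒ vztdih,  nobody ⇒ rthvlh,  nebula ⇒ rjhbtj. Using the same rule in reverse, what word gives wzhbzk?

suburb

Each letter shifts forward by (position + 4), i.e. 4, 5, 6, … — the shift grows by one for each successive letter.
Decoding wzhbzk: w−4=s, z−5=u, h−6=b, b−7=u, z−8=r, k−9=b.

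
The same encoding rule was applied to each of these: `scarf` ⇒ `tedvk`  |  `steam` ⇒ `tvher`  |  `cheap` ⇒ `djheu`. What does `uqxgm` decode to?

touch

In scarf: s→t is +1, c→e is +2, a→d is +3, r→v is +4 — the shift increases by 1 each position. Each letter shifts forward by (position + 1), i.e. 1, 2, 3, … — the shift grows by one for each successive letter.
Reversing it on uqxgm: u−1=t, q−2=o, x−3=u, g−4=c, m−5=h.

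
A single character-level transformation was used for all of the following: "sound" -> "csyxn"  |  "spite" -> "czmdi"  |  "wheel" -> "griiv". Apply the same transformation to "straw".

cdbeg

The shift depends on letter class: consonant s→c is +10, but vowel o→s is +4. Two shifts are in play — +4 for a/e/i/o/u, +10 for every other letter.
On straw: s(cons)+10=c, t(cons)+10=d, r(cons)+10=b, a(vowel)+4=e, w(cons)+10=g.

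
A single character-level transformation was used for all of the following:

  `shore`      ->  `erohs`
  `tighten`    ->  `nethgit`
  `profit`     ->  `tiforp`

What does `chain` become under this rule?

niahc

The word is simply reversed.
Applying it to chain: reverse → niahc.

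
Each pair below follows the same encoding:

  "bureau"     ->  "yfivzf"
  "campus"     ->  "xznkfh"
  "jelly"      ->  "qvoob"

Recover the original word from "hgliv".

Each pair mirrors across the alphabet (b↔y, u↔f, r↔i): positions sum to 25. Each letter is replaced by its mirror in the alphabet: a↔z, b↔y, c↔x, and so on (the Atbash cipher).
Reversing it on hgliv: h↔s, g↔t, l↔o, i↔r, v↔e.

store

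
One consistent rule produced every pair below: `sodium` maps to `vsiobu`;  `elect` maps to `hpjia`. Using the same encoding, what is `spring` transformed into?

In sodium: s→v is +3, o→s is +4, d→i is +5, i→o is +6 — the shift increases by 1 each position. The shift increases by 1 at each position, starting from +3: 3, 4, 5, ….
For spring: s+3=v, p+4=t, r+5=w, i+6=o, n+7=u, g+8=o.

vtwouo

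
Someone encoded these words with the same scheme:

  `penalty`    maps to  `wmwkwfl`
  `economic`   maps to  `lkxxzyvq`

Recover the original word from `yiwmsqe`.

rancher

In penalty: p→w is +7, e→m is +8, n→w is +9, a→k is +10 — the shift increases by 1 each position. The shift increases by 1 at each position, starting from +7: 7, 8, 9, ….
Decoding yiwmsqe: y−7=r, i−8=a, w−9=n, m−10=c, s−11=h, q−12=e, e−13=r.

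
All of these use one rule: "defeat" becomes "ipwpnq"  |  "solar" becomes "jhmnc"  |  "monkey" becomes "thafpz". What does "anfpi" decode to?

This is an affine cipher: with a=0,…,z=25, each position x becomes (7x+13) mod 26.
Undoing it on anfpi: a(0)→15·(0−13)≡13=n; n(13)→15·(13−13)≡0=a; f(5)→15·(5−13)≡10=k; p(15)→15·(15−13)≡4=e; i(8)→15·(8−13)≡3=d (all mod 26).

naked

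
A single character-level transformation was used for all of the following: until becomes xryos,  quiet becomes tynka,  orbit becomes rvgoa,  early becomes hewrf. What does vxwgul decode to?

strand

In until: u→x is +3, n→r is +4, t→y is +5, i→o is +6 — the shift increases by 1 each position. Each letter shifts forward by (position + 3), i.e. 3, 4, 5, … — the shift grows by one for each successive letter.
Reversing it on vxwgul: v−3=s, x−4=t, w−5=r, g−6=a, u−7=n, l−8=d.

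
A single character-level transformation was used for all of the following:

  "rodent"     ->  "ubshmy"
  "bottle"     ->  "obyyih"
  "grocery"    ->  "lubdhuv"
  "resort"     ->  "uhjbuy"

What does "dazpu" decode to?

This is an affine cipher: with a=0,…,z=25, each position x becomes (15x+25) mod 26.
Undoing it on dazpu: d(3)→7·(3−25)≡2=c; a(0)→7·(0−25)≡7=h; z(25)→7·(25−25)≡0=a; p(15)→7·(15−25)≡8=i; u(20)→7·(20−25)≡17=r (all mod 26).

chair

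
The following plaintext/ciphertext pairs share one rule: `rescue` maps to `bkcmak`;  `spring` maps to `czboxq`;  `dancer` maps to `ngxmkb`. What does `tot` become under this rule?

dud

The shift depends on letter class: consonant r→b is +10, but vowel e→k is +6. Vowels shift forward by 6 and consonants shift forward by 10.
Applying it to tot: t(cons)+10=d, o(vowel)+6=u, t(cons)+10=d.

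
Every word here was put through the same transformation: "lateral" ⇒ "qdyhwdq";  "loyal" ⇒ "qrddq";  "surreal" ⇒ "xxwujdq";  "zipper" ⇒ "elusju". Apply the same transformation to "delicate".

The shifts repeat in a cycle of length 2: positions 0,1,… shift by +5, +3, then the pattern repeats.
On delicate: d+5=i, e+3=h, l+5=q, i+3=l, c+5=h, a+3=d, t+5=y, e+3=h.

ihqlhdyh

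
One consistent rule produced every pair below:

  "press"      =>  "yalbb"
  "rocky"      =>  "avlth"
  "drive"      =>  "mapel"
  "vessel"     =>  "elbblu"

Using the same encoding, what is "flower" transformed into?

The rule splits by letter class: vowels +7, consonants +9.
Applying it to flower: f(cons)+9=o, l(cons)+9=u, o(vowel)+7=v, w(cons)+9=f, e(vowel)+7=l, r(cons)+9=a.

ouvfla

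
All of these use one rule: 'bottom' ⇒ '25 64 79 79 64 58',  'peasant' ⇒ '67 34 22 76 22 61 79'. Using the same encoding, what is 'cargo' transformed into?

28 22 73 40 64

b(#2)→25 and o(#15)→64: differences scale by 3, so n = 3·pos + 19. With a=1..z=26, the number is 3·pos + 19.
On cargo: c=3→28, a=1→22, r=18→73, g=7→40, o=15→64.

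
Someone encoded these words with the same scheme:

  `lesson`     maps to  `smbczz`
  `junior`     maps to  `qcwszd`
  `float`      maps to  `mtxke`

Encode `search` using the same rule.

zmjbnt

In lesson: l→s is +7, e→m is +8, s→b is +9, s→c is +10 — the shift increases by 1 each position. The shift increases by 1 at each position, starting from +7: 7, 8, 9, ….
On search: s+7=z, e+8=m, a+9=j, r+10=b, c+11=n, h+12=t.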